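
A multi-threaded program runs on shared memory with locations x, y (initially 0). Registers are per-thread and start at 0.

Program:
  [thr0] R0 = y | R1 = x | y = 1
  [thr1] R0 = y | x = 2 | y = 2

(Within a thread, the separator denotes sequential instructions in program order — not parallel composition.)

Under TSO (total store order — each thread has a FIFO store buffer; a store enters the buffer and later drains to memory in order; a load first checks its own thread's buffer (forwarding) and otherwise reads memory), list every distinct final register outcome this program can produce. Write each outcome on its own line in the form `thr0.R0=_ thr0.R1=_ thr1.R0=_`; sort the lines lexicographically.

outcome vector order: (thr0.R0,thr0.R1,thr1.R0)
|TSO outcomes| = 4

thr0.R0=0 thr0.R1=0 thr1.R0=0
thr0.R0=0 thr0.R1=0 thr1.R0=1
thr0.R0=0 thr0.R1=2 thr1.R0=0
thr0.R0=2 thr0.R1=2 thr1.R0=0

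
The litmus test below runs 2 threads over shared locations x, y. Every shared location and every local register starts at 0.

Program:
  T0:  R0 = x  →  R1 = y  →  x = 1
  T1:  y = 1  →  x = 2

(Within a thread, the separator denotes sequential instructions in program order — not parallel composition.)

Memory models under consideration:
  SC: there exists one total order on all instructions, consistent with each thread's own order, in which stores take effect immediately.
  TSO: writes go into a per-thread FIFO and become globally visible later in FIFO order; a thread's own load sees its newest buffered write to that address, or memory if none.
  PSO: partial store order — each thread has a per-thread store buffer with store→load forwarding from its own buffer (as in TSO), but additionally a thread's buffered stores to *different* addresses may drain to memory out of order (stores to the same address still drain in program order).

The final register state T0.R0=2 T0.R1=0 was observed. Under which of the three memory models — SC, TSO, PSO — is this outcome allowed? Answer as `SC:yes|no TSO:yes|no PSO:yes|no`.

SC:no TSO:no PSO:yes

outcome vector order: (T0.R0,T0.R1)
SC: 3 outcomes — {<0 0>; <0 1>; <2 1>}
TSO: 3 outcomes — {<0 0>; <0 1>; <2 1>}
PSO: 4 outcomes — {<0 0>; <0 1>; <2 0>; <2 1>}
target <2 0> ∈ {PSO}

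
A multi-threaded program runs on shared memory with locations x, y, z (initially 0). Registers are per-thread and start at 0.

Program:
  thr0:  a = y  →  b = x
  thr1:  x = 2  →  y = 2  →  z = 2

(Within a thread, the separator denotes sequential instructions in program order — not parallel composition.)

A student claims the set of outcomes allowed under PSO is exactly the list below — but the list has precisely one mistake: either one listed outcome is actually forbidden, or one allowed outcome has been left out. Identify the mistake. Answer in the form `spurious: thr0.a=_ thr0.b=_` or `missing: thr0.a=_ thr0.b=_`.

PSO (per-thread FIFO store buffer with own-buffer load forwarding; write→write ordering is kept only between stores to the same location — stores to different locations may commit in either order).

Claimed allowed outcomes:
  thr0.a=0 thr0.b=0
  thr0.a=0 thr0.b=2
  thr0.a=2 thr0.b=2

missing: thr0.a=2 thr0.b=0

outcome vector order: (thr0.a,thr0.b)
PSO (4): <0 0>, <0 2>, <2 0>, <2 2>
PSO∖claimed = {<2 0>}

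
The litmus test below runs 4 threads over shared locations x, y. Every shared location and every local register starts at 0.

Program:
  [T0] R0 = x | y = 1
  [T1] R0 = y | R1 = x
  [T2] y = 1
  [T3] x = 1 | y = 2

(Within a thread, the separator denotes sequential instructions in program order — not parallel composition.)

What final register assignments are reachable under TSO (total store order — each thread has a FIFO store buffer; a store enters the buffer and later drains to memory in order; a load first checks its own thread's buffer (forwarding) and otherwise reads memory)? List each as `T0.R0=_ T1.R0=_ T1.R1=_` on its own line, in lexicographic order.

outcome vector order: (T0.R0,T1.R0,T1.R1)
|TSO outcomes| = 10

T0.R0=0 T1.R0=0 T1.R1=0
T0.R0=0 T1.R0=0 T1.R1=1
T0.R0=0 T1.R0=1 T1.R1=0
T0.R0=0 T1.R0=1 T1.R1=1
T0.R0=0 T1.R0=2 T1.R1=1
T0.R0=1 T1.R0=0 T1.R1=0
T0.R0=1 T1.R0=0 T1.R1=1
T0.R0=1 T1.R0=1 T1.R1=0
T0.R0=1 T1.R0=1 T1.R1=1
T0.R0=1 T1.R0=2 T1.R1=1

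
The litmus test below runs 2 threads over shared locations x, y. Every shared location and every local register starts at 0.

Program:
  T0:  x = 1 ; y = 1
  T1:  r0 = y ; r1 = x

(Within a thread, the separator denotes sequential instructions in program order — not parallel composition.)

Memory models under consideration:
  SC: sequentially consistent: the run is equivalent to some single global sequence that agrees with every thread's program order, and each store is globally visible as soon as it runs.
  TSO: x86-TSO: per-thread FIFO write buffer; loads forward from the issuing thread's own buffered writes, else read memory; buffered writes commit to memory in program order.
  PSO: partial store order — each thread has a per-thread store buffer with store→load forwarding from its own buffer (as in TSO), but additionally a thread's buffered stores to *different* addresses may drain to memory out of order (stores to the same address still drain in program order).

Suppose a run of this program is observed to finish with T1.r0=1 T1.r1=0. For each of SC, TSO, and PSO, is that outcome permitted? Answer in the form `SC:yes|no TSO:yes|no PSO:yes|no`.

outcome vector order: (T1.r0,T1.r1)
under SC → (0,0) (0,1) (1,1)
under TSO → (0,0) (0,1) (1,1)
under PSO → (0,0) (0,1) (1,0) (1,1)
target (1,0) ∈ {PSO}

SC:no TSO:no PSO:yes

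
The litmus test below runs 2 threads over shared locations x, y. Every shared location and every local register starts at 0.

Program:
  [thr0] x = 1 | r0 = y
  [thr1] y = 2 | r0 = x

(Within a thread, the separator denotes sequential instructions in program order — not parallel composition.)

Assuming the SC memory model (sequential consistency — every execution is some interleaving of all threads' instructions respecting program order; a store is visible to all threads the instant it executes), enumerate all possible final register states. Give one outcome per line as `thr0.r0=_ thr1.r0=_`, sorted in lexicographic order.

outcome vector order: (thr0.r0,thr1.r0)
|SC outcomes| = 3

thr0.r0=0 thr1.r0=1
thr0.r0=2 thr1.r0=0
thr0.r0=2 thr1.r0=1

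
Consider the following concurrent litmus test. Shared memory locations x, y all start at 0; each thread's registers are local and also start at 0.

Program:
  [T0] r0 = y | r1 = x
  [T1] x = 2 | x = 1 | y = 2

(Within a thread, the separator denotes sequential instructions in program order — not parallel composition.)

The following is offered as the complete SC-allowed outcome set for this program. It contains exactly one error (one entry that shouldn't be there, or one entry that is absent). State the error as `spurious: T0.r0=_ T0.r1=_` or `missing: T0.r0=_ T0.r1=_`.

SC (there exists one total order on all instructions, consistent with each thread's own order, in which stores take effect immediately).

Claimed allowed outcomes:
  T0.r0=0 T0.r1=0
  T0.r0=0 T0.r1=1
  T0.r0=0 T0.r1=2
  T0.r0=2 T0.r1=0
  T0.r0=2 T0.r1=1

outcome vector order: (T0.r0,T0.r1)
SC (4): 00 01 02 21
claimed∖SC = {20}

spurious: T0.r0=2 T0.r1=0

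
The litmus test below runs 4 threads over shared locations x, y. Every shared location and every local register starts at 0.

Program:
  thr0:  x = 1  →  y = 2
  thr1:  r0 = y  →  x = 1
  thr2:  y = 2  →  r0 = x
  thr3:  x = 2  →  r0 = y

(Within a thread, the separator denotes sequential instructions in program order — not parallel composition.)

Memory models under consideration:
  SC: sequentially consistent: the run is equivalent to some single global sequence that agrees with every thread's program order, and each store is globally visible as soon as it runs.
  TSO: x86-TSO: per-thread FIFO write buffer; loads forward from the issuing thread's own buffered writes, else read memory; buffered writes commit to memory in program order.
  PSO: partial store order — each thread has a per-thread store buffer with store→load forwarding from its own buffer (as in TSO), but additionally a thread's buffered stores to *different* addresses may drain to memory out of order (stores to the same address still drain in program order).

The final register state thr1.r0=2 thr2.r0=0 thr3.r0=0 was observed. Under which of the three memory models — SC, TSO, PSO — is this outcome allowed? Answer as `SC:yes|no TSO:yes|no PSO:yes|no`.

outcome vector order: (thr1.r0,thr2.r0,thr3.r0)
SC (10): <0 0 2>, <0 1 0>, <0 1 2>, <0 2 0>, <0 2 2>, <2 0 2>, <2 1 0>, <2 1 2>, <2 2 0>, <2 2 2>
TSO (12): <0 0 0>, <0 0 2>, <0 1 0>, <0 1 2>, <0 2 0>, <0 2 2>, <2 0 0>, <2 0 2>, <2 1 0>, <2 1 2>, <2 2 0>, <2 2 2>
PSO (12): <0 0 0>, <0 0 2>, <0 1 0>, <0 1 2>, <0 2 0>, <0 2 2>, <2 0 0>, <2 0 2>, <2 1 0>, <2 1 2>, <2 2 0>, <2 2 2>
target <2 0 0> ∈ {TSO,PSO}

SC:no TSO:yes PSO:yes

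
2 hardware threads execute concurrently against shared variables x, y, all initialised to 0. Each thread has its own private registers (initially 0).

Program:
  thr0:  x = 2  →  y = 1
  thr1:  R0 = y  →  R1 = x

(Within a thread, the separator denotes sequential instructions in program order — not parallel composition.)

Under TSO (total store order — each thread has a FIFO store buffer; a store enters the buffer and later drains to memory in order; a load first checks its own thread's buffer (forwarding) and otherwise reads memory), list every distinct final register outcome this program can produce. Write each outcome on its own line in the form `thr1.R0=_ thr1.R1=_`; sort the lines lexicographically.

thr1.R0=0 thr1.R1=0
thr1.R0=0 thr1.R1=2
thr1.R0=1 thr1.R1=2

outcome vector order: (thr1.R0,thr1.R1)
|TSO outcomes| = 3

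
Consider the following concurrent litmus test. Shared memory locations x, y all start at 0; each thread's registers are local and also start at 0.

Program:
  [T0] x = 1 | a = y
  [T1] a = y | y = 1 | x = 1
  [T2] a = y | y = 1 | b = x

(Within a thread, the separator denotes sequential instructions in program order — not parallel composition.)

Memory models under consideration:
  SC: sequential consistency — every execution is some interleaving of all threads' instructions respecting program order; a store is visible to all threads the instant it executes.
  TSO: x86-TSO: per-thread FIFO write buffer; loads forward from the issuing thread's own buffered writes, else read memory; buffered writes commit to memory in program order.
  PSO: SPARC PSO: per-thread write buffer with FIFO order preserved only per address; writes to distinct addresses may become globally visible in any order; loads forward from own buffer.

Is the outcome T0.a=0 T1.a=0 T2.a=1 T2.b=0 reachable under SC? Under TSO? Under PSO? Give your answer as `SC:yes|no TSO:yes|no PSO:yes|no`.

outcome vector order: (T0.a,T1.a,T2.a,T2.b)
[SC] allowed = {0001 0011 0101 1000 1001 1010 1011 1100 1101}
[TSO] allowed = {0000 0001 0010 0011 0100 0101 1000 1001 1010 1011 1100 1101}
[PSO] allowed = {0000 0001 0010 0011 0100 0101 1000 1001 1010 1011 1100 1101}
target 0010 ∈ {TSO,PSO}

SC:no TSO:yes PSO:yes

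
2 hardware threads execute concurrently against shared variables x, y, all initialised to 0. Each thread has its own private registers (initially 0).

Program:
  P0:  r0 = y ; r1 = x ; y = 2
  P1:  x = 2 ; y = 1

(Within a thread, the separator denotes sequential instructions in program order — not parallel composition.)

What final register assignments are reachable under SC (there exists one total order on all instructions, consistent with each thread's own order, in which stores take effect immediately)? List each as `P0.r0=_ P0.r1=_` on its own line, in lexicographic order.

P0.r0=0 P0.r1=0
P0.r0=0 P0.r1=2
P0.r0=1 P0.r1=2

outcome vector order: (P0.r0,P0.r1)
|SC outcomes| = 3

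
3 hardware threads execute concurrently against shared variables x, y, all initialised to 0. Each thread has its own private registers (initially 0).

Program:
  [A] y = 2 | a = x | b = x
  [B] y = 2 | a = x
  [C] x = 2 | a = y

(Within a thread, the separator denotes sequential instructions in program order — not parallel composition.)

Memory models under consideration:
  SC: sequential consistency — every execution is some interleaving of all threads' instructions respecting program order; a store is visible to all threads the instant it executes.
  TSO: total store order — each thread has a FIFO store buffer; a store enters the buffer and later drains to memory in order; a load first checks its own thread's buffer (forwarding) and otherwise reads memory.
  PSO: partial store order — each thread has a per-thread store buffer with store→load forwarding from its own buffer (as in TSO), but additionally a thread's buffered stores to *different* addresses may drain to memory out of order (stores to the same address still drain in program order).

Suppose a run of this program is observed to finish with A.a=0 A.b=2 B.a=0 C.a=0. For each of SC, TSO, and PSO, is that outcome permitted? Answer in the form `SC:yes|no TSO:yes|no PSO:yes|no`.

outcome vector order: (A.a,A.b,B.a,C.a)
under SC → <0 0 0 2> <0 0 2 2> <0 2 0 2> <0 2 2 2> <2 2 0 2> <2 2 2 0> <2 2 2 2>
under TSO → <0 0 0 0> <0 0 0 2> <0 0 2 0> <0 0 2 2> <0 2 0 0> <0 2 0 2> <0 2 2 0> <0 2 2 2> <2 2 0 0> <2 2 0 2> <2 2 2 0> <2 2 2 2>
under PSO → <0 0 0 0> <0 0 0 2> <0 0 2 0> <0 0 2 2> <0 2 0 0> <0 2 0 2> <0 2 2 0> <0 2 2 2> <2 2 0 0> <2 2 0 2> <2 2 2 0> <2 2 2 2>
target <0 2 0 0> ∈ {TSO,PSO}

SC:no TSO:yes PSO:yes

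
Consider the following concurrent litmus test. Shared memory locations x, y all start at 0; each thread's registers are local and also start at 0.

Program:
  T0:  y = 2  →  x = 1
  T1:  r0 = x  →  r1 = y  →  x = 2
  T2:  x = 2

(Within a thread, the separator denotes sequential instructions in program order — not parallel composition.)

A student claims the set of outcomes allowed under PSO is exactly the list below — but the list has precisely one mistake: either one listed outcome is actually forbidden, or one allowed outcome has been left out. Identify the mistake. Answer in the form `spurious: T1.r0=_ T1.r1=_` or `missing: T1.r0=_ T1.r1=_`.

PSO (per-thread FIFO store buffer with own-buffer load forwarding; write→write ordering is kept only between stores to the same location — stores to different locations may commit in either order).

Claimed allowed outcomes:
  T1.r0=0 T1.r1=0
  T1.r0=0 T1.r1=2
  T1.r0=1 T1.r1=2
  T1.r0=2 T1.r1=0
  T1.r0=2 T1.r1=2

missing: T1.r0=1 T1.r1=0

outcome vector order: (T1.r0,T1.r1)
under PSO → <0 0>; <0 2>; <1 0>; <1 2>; <2 0>; <2 2>
PSO∖claimed = {<1 0>}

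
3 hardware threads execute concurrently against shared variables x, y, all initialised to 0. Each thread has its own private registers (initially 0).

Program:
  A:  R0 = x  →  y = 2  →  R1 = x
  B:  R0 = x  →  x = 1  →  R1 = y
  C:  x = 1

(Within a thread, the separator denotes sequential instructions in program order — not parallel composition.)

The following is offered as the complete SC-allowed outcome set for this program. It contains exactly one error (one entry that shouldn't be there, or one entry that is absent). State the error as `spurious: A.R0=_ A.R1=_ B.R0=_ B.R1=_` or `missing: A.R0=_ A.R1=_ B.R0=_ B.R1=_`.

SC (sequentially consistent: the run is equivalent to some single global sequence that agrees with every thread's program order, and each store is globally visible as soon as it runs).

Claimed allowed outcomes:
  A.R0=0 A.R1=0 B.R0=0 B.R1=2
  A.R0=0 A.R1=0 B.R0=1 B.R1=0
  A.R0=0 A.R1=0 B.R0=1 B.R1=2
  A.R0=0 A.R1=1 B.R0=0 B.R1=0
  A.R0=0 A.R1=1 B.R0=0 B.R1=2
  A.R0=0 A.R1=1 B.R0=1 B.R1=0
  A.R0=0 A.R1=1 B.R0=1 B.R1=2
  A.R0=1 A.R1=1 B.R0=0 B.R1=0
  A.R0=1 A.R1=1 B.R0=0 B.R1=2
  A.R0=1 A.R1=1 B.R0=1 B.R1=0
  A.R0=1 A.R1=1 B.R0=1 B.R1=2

spurious: A.R0=0 A.R1=0 B.R0=1 B.R1=0

outcome vector order: (A.R0,A.R1,B.R0,B.R1)
under SC → (0,0,0,2) (0,0,1,2) (0,1,0,0) (0,1,0,2) (0,1,1,0) (0,1,1,2) (1,1,0,0) (1,1,0,2) (1,1,1,0) (1,1,1,2)
claimed∖SC = {(0,0,1,0)}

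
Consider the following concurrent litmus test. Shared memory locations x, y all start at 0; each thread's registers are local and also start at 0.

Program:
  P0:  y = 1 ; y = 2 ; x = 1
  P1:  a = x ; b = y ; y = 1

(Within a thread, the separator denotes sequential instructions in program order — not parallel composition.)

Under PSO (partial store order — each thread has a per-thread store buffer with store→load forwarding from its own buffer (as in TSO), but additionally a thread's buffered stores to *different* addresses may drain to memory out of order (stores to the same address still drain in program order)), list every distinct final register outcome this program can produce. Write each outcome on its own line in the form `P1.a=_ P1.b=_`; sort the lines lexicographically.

P1.a=0 P1.b=0
P1.a=0 P1.b=1
P1.a=0 P1.b=2
P1.a=1 P1.b=0
P1.a=1 P1.b=1
P1.a=1 P1.b=2

outcome vector order: (P1.a,P1.b)
|PSO outcomes| = 6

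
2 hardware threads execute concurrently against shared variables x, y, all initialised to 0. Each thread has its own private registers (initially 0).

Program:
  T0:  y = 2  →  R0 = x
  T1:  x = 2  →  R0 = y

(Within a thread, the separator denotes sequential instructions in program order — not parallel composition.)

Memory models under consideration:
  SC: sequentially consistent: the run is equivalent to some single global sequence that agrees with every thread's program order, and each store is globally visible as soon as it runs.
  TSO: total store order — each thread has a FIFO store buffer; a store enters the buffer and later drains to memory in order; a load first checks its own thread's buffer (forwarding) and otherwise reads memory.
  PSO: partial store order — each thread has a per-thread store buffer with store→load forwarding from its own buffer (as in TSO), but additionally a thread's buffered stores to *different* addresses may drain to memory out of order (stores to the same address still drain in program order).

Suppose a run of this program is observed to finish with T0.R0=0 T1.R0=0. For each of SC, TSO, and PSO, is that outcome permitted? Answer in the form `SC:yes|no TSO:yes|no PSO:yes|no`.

outcome vector order: (T0.R0,T1.R0)
[SC] allowed = {(0,2) (2,0) (2,2)}
[TSO] allowed = {(0,0) (0,2) (2,0) (2,2)}
[PSO] allowed = {(0,0) (0,2) (2,0) (2,2)}
target (0,0) ∈ {TSO,PSO}

SC:no TSO:yes PSO:yes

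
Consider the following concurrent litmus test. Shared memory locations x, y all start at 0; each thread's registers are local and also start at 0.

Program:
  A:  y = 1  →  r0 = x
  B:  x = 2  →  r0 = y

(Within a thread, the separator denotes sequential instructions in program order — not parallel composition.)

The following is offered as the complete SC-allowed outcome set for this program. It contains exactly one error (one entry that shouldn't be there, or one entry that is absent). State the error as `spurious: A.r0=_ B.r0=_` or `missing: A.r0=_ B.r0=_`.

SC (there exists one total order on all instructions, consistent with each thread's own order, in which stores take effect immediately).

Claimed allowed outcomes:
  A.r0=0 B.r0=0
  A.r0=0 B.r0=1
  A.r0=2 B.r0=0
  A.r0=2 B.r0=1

spurious: A.r0=0 B.r0=0

outcome vector order: (A.r0,B.r0)
[SC] allowed = {(0,1), (2,0), (2,1)}
claimed∖SC = {(0,0)}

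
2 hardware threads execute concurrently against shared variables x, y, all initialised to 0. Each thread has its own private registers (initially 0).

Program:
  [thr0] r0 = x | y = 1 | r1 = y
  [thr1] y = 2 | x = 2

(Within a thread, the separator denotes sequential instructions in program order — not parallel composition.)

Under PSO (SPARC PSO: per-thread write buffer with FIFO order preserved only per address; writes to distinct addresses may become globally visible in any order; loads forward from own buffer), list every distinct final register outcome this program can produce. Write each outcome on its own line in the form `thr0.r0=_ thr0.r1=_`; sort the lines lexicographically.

outcome vector order: (thr0.r0,thr0.r1)
|PSO outcomes| = 4

thr0.r0=0 thr0.r1=1
thr0.r0=0 thr0.r1=2
thr0.r0=2 thr0.r1=1
thr0.r0=2 thr0.r1=2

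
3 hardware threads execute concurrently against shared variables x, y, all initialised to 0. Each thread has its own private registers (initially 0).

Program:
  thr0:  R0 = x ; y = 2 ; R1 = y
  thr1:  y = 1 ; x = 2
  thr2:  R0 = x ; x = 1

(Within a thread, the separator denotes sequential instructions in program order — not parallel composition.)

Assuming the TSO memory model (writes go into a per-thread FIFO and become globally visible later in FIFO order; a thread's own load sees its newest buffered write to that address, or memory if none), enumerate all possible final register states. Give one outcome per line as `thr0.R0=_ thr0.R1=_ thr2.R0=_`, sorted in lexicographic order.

thr0.R0=0 thr0.R1=1 thr2.R0=0
thr0.R0=0 thr0.R1=1 thr2.R0=2
thr0.R0=0 thr0.R1=2 thr2.R0=0
thr0.R0=0 thr0.R1=2 thr2.R0=2
thr0.R0=1 thr0.R1=1 thr2.R0=0
thr0.R0=1 thr0.R1=2 thr2.R0=0
thr0.R0=1 thr0.R1=2 thr2.R0=2
thr0.R0=2 thr0.R1=2 thr2.R0=0
thr0.R0=2 thr0.R1=2 thr2.R0=2

outcome vector order: (thr0.R0,thr0.R1,thr2.R0)
|TSO outcomes| = 9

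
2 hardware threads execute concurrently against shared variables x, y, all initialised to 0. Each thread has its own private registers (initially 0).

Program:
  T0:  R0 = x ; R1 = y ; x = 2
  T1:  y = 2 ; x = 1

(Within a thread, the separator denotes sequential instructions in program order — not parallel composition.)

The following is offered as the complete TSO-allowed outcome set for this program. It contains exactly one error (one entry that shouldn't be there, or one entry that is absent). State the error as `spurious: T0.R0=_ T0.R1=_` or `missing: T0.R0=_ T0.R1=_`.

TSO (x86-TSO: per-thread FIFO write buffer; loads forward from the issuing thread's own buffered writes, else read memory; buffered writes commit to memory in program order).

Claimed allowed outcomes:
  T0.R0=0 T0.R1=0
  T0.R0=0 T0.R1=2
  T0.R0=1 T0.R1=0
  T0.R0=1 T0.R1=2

outcome vector order: (T0.R0,T0.R1)
[TSO] allowed = {(0,0), (0,2), (1,2)}
claimed∖TSO = {(1,0)}

spurious: T0.R0=1 T0.R1=0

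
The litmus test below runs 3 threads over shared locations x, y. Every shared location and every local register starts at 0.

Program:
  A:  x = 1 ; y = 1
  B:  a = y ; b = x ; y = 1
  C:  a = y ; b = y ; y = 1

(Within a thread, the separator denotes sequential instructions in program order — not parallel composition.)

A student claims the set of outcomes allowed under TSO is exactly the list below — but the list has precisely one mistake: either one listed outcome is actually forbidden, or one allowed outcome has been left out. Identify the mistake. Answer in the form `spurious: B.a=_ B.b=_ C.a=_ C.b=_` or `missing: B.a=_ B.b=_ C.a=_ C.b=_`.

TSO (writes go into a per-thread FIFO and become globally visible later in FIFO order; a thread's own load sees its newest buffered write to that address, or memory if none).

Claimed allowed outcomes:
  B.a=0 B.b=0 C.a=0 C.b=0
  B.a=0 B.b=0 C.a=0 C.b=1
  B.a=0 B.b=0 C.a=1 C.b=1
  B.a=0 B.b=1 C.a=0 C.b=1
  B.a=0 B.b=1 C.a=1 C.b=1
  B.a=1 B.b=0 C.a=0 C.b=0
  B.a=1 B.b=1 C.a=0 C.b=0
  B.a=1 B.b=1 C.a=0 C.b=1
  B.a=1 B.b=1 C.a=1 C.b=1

missing: B.a=0 B.b=1 C.a=0 C.b=0

outcome vector order: (B.a,B.b,C.a,C.b)
[TSO] allowed = {0000 0001 0011 0100 0101 0111 1000 1100 1101 1111}
TSO∖claimed = {0100}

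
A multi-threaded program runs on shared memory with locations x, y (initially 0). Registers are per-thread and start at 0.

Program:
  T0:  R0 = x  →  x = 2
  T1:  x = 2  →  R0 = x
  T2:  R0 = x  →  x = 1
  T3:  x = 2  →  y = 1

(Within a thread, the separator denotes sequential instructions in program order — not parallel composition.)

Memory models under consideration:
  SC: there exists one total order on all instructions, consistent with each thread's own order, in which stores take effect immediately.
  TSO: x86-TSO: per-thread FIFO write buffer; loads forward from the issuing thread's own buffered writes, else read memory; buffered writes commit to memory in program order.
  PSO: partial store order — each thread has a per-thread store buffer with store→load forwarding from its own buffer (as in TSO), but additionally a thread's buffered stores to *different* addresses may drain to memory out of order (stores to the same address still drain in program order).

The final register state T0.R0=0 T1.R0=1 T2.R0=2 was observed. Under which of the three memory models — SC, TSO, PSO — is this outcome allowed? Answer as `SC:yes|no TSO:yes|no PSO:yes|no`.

SC:yes TSO:yes PSO:yes

outcome vector order: (T0.R0,T1.R0,T2.R0)
[SC] allowed = {(0,1,0), (0,1,2), (0,2,0), (0,2,2), (1,1,0), (1,1,2), (1,2,0), (1,2,2), (2,1,0), (2,1,2), (2,2,0), (2,2,2)}
[TSO] allowed = {(0,1,0), (0,1,2), (0,2,0), (0,2,2), (1,1,0), (1,1,2), (1,2,0), (1,2,2), (2,1,0), (2,1,2), (2,2,0), (2,2,2)}
[PSO] allowed = {(0,1,0), (0,1,2), (0,2,0), (0,2,2), (1,1,0), (1,1,2), (1,2,0), (1,2,2), (2,1,0), (2,1,2), (2,2,0), (2,2,2)}
target (0,1,2) ∈ {SC,TSO,PSO}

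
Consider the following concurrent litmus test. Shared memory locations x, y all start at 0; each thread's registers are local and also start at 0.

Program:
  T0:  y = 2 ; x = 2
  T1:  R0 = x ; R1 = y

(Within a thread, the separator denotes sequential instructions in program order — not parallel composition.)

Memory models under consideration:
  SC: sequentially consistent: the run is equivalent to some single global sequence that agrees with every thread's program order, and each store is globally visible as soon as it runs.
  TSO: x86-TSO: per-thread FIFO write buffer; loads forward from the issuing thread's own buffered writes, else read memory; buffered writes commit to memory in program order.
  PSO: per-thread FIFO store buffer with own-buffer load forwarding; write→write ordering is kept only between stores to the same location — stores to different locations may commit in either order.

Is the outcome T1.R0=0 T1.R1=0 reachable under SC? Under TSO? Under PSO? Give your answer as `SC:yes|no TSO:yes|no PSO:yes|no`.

SC:yes TSO:yes PSO:yes

outcome vector order: (T1.R0,T1.R1)
[SC] allowed = {<0 0>; <0 2>; <2 2>}
[TSO] allowed = {<0 0>; <0 2>; <2 2>}
[PSO] allowed = {<0 0>; <0 2>; <2 0>; <2 2>}
target <0 0> ∈ {SC,TSO,PSO}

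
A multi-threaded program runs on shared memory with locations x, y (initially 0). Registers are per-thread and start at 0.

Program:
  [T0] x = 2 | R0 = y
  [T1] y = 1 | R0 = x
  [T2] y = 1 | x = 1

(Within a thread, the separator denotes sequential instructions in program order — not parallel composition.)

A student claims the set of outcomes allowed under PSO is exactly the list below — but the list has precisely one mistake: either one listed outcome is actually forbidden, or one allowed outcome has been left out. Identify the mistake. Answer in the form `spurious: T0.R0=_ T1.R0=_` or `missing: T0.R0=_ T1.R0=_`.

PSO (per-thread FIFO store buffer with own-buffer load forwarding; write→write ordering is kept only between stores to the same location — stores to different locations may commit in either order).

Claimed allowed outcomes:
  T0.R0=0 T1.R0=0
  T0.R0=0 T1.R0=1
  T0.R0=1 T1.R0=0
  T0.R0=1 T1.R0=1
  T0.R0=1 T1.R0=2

missing: T0.R0=0 T1.R0=2

outcome vector order: (T0.R0,T1.R0)
under PSO → 00 01 02 10 11 12
PSO∖claimed = {02}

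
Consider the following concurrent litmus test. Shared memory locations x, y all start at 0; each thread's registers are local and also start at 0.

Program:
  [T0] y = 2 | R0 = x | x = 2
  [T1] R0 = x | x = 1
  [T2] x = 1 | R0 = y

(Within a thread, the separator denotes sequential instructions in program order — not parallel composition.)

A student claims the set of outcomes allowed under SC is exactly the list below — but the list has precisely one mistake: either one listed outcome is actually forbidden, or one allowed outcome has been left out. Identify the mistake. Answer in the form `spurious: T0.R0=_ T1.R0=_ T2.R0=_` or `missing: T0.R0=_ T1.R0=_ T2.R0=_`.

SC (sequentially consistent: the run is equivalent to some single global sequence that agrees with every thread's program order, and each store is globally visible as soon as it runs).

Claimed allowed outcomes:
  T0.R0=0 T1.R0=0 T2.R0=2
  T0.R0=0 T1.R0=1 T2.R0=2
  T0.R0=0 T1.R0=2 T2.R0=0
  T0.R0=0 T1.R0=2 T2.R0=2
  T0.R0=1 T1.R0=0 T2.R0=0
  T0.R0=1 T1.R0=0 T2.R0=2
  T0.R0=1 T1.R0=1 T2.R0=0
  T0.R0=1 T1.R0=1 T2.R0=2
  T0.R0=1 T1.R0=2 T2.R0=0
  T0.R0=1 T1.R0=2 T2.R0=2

spurious: T0.R0=0 T1.R0=2 T2.R0=0

outcome vector order: (T0.R0,T1.R0,T2.R0)
under SC → 002, 012, 022, 100, 102, 110, 112, 120, 122
claimed∖SC = {020}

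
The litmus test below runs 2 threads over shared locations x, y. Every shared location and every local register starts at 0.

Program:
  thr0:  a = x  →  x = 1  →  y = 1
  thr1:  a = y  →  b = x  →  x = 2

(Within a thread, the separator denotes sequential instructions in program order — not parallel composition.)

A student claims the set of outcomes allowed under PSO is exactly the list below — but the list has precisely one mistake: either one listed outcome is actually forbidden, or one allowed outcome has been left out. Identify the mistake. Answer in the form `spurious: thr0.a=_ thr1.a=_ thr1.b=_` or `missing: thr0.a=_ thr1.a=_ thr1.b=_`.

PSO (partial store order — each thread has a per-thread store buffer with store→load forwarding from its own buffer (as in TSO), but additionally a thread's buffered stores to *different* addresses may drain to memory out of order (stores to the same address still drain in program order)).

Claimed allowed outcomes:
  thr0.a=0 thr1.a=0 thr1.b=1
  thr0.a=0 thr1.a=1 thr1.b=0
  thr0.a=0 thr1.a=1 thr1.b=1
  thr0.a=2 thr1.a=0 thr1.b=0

outcome vector order: (thr0.a,thr1.a,thr1.b)
under PSO → 000 001 010 011 200
PSO∖claimed = {000}

missing: thr0.a=0 thr1.a=0 thr1.b=0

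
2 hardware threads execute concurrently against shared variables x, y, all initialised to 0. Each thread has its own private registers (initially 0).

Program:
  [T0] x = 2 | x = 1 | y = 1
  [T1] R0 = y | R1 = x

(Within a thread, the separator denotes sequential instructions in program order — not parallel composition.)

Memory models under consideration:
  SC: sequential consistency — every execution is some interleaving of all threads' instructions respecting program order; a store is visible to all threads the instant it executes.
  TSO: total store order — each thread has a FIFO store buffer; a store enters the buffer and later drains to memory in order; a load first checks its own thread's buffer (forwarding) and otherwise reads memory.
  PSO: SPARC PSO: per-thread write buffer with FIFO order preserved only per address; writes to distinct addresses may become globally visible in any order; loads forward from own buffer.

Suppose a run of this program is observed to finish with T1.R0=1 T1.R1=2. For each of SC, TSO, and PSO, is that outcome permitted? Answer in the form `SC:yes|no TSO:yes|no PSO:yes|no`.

SC:no TSO:no PSO:yes

outcome vector order: (T1.R0,T1.R1)
under SC → 00 01 02 11
under TSO → 00 01 02 11
under PSO → 00 01 02 10 11 12
target 12 ∈ {PSO}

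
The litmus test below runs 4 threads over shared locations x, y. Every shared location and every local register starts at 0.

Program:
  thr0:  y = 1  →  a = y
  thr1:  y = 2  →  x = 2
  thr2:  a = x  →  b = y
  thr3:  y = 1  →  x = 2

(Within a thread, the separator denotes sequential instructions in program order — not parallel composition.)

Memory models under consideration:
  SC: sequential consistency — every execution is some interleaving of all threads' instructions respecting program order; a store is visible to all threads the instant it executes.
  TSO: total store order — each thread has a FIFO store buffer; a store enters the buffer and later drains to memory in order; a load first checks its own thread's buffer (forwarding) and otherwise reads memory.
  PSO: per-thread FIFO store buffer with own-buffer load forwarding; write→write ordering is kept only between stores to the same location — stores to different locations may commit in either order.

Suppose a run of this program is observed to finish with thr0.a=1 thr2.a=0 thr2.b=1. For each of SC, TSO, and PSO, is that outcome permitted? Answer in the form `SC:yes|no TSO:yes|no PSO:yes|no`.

outcome vector order: (thr0.a,thr2.a,thr2.b)
[SC] allowed = {<1 0 0>; <1 0 1>; <1 0 2>; <1 2 1>; <1 2 2>; <2 0 0>; <2 0 1>; <2 0 2>; <2 2 1>; <2 2 2>}
[TSO] allowed = {<1 0 0>; <1 0 1>; <1 0 2>; <1 2 1>; <1 2 2>; <2 0 0>; <2 0 1>; <2 0 2>; <2 2 1>; <2 2 2>}
[PSO] allowed = {<1 0 0>; <1 0 1>; <1 0 2>; <1 2 0>; <1 2 1>; <1 2 2>; <2 0 0>; <2 0 1>; <2 0 2>; <2 2 0>; <2 2 1>; <2 2 2>}
target <1 0 1> ∈ {SC,TSO,PSO}

SC:yes TSO:yes PSO:yes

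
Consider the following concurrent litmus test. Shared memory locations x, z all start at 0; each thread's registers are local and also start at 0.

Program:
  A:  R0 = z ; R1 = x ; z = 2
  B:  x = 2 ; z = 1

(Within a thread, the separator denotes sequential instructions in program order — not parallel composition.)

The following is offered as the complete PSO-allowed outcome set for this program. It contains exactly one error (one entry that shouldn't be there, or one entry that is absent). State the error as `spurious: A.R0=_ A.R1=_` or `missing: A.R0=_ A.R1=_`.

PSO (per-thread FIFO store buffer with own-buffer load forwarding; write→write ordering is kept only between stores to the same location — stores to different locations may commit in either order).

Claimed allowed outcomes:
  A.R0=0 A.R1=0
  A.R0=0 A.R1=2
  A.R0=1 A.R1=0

missing: A.R0=1 A.R1=2

outcome vector order: (A.R0,A.R1)
PSO: 4 outcomes — {00; 02; 10; 12}
PSO∖claimed = {12}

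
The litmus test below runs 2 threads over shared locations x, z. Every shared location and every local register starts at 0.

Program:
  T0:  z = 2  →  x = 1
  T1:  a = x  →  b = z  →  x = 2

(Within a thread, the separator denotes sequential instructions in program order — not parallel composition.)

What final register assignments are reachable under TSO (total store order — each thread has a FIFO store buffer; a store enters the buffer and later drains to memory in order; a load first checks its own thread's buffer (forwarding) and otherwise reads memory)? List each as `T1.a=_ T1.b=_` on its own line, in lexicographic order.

outcome vector order: (T1.a,T1.b)
|TSO outcomes| = 3

T1.a=0 T1.b=0
T1.a=0 T1.b=2
T1.a=1 T1.b=2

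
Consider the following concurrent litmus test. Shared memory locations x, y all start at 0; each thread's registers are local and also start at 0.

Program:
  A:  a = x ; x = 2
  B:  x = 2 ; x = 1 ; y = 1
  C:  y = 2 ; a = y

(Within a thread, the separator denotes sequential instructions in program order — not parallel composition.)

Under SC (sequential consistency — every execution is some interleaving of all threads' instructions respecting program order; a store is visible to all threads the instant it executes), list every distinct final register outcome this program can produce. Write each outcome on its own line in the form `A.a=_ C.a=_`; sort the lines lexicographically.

outcome vector order: (A.a,C.a)
|SC outcomes| = 6

A.a=0 C.a=1
A.a=0 C.a=2
A.a=1 C.a=1
A.a=1 C.a=2
A.a=2 C.a=1
A.a=2 C.a=2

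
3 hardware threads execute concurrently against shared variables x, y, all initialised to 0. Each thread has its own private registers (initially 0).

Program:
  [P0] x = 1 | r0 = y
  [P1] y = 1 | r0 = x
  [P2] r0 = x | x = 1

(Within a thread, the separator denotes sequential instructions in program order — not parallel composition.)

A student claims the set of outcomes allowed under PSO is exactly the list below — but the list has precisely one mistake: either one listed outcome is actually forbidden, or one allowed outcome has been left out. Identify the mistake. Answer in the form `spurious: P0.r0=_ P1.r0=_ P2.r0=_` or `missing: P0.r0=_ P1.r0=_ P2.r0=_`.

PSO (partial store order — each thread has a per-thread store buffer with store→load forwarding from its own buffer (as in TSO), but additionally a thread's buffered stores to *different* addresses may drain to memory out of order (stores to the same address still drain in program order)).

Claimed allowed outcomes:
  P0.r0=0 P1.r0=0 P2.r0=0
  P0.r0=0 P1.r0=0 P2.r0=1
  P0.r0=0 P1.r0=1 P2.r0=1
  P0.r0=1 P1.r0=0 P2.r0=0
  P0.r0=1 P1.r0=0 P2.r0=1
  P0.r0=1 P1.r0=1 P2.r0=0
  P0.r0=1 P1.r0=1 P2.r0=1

outcome vector order: (P0.r0,P1.r0,P2.r0)
under PSO → 0/0/0 0/0/1 0/1/0 0/1/1 1/0/0 1/0/1 1/1/0 1/1/1
PSO∖claimed = {0/1/0}

missing: P0.r0=0 P1.r0=1 P2.r0=0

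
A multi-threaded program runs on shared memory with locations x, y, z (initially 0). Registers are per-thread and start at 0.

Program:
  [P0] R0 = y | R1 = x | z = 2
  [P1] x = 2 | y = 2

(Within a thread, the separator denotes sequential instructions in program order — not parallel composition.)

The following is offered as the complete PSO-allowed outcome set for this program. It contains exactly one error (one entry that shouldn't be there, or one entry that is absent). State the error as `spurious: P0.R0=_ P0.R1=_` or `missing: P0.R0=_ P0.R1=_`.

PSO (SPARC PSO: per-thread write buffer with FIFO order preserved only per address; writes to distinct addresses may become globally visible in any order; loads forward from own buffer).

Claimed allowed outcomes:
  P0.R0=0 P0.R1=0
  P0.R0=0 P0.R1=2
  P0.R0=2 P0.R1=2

outcome vector order: (P0.R0,P0.R1)
PSO (4): 00, 02, 20, 22
PSO∖claimed = {20}

missing: P0.R0=2 P0.R1=0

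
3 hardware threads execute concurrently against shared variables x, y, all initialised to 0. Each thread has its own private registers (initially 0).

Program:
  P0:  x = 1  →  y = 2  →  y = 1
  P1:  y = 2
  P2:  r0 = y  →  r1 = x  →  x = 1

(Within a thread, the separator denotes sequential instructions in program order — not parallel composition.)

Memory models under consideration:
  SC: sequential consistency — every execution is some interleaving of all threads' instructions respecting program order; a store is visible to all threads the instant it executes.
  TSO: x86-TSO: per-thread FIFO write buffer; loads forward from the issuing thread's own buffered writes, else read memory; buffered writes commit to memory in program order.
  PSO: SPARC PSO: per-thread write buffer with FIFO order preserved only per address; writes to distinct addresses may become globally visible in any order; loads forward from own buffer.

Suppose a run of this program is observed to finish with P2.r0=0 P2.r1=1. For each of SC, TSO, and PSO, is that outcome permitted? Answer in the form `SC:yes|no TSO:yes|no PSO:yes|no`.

SC:yes TSO:yes PSO:yes

outcome vector order: (P2.r0,P2.r1)
SC (5): <0 0>, <0 1>, <1 1>, <2 0>, <2 1>
TSO (5): <0 0>, <0 1>, <1 1>, <2 0>, <2 1>
PSO (6): <0 0>, <0 1>, <1 0>, <1 1>, <2 0>, <2 1>
target <0 1> ∈ {SC,TSO,PSO}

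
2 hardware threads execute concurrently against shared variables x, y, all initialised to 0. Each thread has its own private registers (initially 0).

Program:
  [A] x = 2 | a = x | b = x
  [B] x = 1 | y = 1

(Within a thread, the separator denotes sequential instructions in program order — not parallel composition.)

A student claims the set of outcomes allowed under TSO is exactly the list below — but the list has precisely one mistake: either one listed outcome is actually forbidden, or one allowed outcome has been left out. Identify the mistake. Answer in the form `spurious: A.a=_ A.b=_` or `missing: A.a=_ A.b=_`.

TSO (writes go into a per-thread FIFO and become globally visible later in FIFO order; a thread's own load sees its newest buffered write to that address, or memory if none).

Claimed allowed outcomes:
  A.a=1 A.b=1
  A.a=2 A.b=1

outcome vector order: (A.a,A.b)
TSO: 3 outcomes — {<1 1>; <2 1>; <2 2>}
TSO∖claimed = {<2 2>}

missing: A.a=2 A.b=2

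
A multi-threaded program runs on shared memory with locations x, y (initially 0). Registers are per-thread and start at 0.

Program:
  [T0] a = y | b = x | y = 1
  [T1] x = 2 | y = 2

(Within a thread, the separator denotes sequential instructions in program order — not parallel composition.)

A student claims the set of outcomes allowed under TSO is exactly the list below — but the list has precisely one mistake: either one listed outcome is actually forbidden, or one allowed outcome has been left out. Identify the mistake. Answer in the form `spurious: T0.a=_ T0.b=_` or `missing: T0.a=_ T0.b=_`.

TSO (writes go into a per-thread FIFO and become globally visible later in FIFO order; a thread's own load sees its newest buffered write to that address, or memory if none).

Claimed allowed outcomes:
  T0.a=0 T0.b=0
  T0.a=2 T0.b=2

outcome vector order: (T0.a,T0.b)
[TSO] allowed = {0/0; 0/2; 2/2}
TSO∖claimed = {0/2}

missing: T0.a=0 T0.b=2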